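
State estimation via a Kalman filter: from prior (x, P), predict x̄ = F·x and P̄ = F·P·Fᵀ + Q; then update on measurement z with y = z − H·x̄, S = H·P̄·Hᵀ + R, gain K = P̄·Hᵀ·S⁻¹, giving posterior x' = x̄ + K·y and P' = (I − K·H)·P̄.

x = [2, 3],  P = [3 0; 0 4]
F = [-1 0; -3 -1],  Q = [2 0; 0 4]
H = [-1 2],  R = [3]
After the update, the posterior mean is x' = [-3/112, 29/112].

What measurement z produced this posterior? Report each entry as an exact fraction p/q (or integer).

z = [1]

x̄ = F·x = [-2, -9]
P̄ = F·P·Fᵀ + Q = [5 9; 9 35]
S = H·P̄·Hᵀ + R = [112]
K = P̄·Hᵀ·S⁻¹ = [13/112; 61/112]
x' − x̄ = [221/112, 1037/112] = K·y
y = (KᵀK)⁻¹·Kᵀ·(x' − x̄) = [17]
z = y + H·x̄ = [17] + [-16] = [1]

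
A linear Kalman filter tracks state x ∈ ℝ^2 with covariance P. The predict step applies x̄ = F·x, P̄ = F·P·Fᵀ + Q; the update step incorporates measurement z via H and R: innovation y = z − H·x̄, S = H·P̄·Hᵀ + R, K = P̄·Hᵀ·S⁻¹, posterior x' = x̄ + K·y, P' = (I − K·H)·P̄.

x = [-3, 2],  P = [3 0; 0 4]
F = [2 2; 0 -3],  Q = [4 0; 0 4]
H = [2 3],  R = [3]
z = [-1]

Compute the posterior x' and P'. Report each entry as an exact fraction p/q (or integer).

x̄ = F·x = [-2, -6]
P̄ = F·P·Fᵀ + Q = [32 -24; -24 40]
y = z − H·x̄ = [21]
S = H·P̄·Hᵀ + R = [203]
K = P̄·Hᵀ·S⁻¹ = [-8/203; 72/203]
x' = x̄ + K·y = [-82/29, 42/29]
P' = (I − K·H)·P̄ = [6432/203 -4296/203; -4296/203 2936/203]

x' = [-82/29, 42/29]
P' = [6432/203 -4296/203; -4296/203 2936/203]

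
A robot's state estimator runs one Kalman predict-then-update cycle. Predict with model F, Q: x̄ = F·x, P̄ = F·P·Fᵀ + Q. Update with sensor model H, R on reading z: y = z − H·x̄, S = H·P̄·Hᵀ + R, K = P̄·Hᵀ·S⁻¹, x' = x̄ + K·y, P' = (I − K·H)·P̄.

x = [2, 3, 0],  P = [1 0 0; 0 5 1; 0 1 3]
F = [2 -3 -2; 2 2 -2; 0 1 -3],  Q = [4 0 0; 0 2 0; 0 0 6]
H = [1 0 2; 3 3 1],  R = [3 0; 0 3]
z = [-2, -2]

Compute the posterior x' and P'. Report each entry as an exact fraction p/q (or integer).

x̄ = F·x = [-5, 10, 3]
P̄ = F·P·Fᵀ + Q = [77 -12 10; -12 30 20; 10 20 32]
y = z − H·x̄ = [-3, -20]
S = H·P̄·Hᵀ + R = [248 449; 449 962]
K = P̄·Hᵀ·S⁻¹ = [423/12325 2429/12325; -74/435 68/435; 1094/2465 -198/2465]
x' = x̄ + K·y = [-111474/12325, 3212/435, 8073/2465]
P' = (I − K·H)·P̄ = [410049/12325 -3994/145 -40878/2465; -3994/145 2018/87 392/29; -40878/2465 392/29 4416/493]

x' = [-111474/12325, 3212/435, 8073/2465]
P' = [410049/12325 -3994/145 -40878/2465; -3994/145 2018/87 392/29; -40878/2465 392/29 4416/493]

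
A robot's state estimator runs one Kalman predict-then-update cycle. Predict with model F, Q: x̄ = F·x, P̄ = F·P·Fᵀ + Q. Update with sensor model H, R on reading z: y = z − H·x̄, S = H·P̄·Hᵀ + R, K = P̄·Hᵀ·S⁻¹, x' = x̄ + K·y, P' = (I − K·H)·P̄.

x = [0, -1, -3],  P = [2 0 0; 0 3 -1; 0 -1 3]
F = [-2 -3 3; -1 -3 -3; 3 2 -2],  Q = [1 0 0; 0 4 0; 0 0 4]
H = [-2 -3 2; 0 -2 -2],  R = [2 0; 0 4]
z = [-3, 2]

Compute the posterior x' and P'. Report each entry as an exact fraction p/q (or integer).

x̄ = F·x = [-6, 12, 4]
P̄ = F·P·Fᵀ + Q = [81 4 -60; 4 42 -6; -60 -6 54]
y = z − H·x̄ = [13, 34]
S = H·P̄·Hᵀ + R = [1520 -200; -200 340]
K = P̄·Hᵀ·S⁻¹ = [-1939/11920 1393/5960; -1601/11920 -1733/5960; 1611/11920 -1209/5960]
x' = x̄ + K·y = [-2003/11920, 4383/11920, -13589/11920]
P' = (I − K·H)·P̄ = [41711/5960 -17411/5960 2925/1192; -17411/5960 8671/5960 -1041/1192; 2925/1192 -1041/1192 7623/5960]

x' = [-2003/11920, 4383/11920, -13589/11920]
P' = [41711/5960 -17411/5960 2925/1192; -17411/5960 8671/5960 -1041/1192; 2925/1192 -1041/1192 7623/5960]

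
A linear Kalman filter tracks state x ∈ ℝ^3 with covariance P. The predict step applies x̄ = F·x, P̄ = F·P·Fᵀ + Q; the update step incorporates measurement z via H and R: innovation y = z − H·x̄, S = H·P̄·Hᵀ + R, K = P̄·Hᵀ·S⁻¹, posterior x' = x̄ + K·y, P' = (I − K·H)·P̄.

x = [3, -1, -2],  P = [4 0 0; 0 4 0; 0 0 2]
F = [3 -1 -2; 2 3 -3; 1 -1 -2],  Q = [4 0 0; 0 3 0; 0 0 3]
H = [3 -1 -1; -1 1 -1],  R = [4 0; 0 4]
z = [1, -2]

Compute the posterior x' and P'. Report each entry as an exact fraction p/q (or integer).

x̄ = F·x = [14, 9, 8]
P̄ = F·P·Fᵀ + Q = [52 24 24; 24 73 8; 24 8 19]
y = z − H·x̄ = [-24, 11]
S = H·P̄·Hᵀ + R = [292 -162; -162 132]
K = P̄·Hᵀ·S⁻¹ = [486/1025 578/3075; 909/2050 5257/6150; 9/410 -293/1230]
x' = x̄ + K·y = [14416/3075, 47729/6150, 5969/1230]
P' = (I − K·H)·P̄ = [32492/3075 63224/3075 5684/615; 63224/3075 128978/3075 11048/615; 5684/615 11048/615 1190/123]

x' = [14416/3075, 47729/6150, 5969/1230]
P' = [32492/3075 63224/3075 5684/615; 63224/3075 128978/3075 11048/615; 5684/615 11048/615 1190/123]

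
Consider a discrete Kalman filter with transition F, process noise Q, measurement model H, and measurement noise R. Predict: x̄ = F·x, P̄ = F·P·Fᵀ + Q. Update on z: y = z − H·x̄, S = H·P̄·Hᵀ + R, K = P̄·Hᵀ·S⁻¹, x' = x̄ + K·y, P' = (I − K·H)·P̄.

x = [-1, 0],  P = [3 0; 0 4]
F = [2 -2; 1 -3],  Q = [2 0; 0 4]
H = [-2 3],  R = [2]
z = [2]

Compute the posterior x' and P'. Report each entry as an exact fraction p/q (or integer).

x̄ = F·x = [-2, -1]
P̄ = F·P·Fᵀ + Q = [30 30; 30 43]
y = z − H·x̄ = [1]
S = H·P̄·Hᵀ + R = [149]
K = P̄·Hᵀ·S⁻¹ = [30/149; 69/149]
x' = x̄ + K·y = [-268/149, -80/149]
P' = (I − K·H)·P̄ = [3570/149 2400/149; 2400/149 1646/149]

x' = [-268/149, -80/149]
P' = [3570/149 2400/149; 2400/149 1646/149]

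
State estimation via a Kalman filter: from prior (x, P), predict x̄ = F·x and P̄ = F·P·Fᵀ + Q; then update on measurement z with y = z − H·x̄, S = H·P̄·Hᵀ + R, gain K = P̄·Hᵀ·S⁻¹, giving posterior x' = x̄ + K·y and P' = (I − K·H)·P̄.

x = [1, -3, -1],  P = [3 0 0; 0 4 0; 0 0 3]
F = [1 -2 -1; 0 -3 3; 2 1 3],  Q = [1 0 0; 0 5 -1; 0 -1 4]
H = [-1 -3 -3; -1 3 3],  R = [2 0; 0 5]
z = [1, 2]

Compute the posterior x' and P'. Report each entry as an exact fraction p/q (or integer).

x' = [-105439/127080, 941/42360, 1561/31770]
P' = [206429/127080 32729/42360 -31901/31770; 32729/42360 202509/14120 -152111/10590; -31901/31770 -152111/10590 231553/15885]

x̄ = F·x = [8, 6, -4]
P̄ = F·P·Fᵀ + Q = [23 15 -11; 15 68 14; -11 14 47]
y = z − H·x̄ = [15, 4]
S = H·P̄·Hᵀ + R = [1336 -1264; -1264 1291]
K = P̄·Hᵀ·S⁻¹ = [-59089/127080 -7367/15885; -14989/42360 -887/5295; 5791/31770 5222/15885]
x' = x̄ + K·y = [-105439/127080, 941/42360, 1561/31770]
P' = (I − K·H)·P̄ = [206429/127080 32729/42360 -31901/31770; 32729/42360 202509/14120 -152111/10590; -31901/31770 -152111/10590 231553/15885]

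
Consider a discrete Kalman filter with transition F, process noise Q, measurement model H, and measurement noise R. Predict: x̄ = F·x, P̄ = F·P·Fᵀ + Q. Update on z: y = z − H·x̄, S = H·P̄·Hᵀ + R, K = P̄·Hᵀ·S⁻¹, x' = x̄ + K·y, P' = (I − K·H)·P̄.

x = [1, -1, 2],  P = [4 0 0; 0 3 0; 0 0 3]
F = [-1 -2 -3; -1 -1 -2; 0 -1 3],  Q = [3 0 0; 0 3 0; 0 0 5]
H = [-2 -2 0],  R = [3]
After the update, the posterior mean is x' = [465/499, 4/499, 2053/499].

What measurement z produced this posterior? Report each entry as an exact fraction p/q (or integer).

x̄ = F·x = [-5, -4, 7]
P̄ = F·P·Fᵀ + Q = [46 28 -21; 28 22 -15; -21 -15 35]
S = H·P̄·Hᵀ + R = [499]
K = P̄·Hᵀ·S⁻¹ = [-148/499; -100/499; 72/499]
x' − x̄ = [2960/499, 2000/499, -1440/499] = K·y
y = (KᵀK)⁻¹·Kᵀ·(x' − x̄) = [-20]
z = y + H·x̄ = [-20] + [18] = [-2]

z = [-2]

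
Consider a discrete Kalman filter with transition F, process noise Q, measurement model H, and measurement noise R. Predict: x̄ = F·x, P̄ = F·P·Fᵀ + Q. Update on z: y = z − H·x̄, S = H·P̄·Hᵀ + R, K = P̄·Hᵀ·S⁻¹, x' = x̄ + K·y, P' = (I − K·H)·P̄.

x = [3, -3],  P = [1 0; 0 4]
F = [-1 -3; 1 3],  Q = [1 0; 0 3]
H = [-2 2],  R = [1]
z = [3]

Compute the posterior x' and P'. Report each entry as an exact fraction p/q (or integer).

x' = [-132/203, 24/29]
P' = [214/203 27/29; 27/29 92/87]

x̄ = F·x = [6, -6]
P̄ = F·P·Fᵀ + Q = [38 -37; -37 40]
y = z − H·x̄ = [27]
S = H·P̄·Hᵀ + R = [609]
K = P̄·Hᵀ·S⁻¹ = [-50/203; 22/87]
x' = x̄ + K·y = [-132/203, 24/29]
P' = (I − K·H)·P̄ = [214/203 27/29; 27/29 92/87]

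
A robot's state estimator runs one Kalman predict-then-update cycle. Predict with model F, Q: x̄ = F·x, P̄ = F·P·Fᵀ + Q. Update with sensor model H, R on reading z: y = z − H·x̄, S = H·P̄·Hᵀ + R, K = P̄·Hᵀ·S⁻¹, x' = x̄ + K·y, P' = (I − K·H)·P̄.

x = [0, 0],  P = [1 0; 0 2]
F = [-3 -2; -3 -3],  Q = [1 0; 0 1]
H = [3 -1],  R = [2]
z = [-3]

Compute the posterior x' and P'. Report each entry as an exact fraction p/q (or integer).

x' = [-3/2, -35/22]
P' = [3/2 7/2; 7/2 623/66]

x̄ = F·x = [0, 0]
P̄ = F·P·Fᵀ + Q = [18 21; 21 28]
y = z − H·x̄ = [-3]
S = H·P̄·Hᵀ + R = [66]
K = P̄·Hᵀ·S⁻¹ = [1/2; 35/66]
x' = x̄ + K·y = [-3/2, -35/22]
P' = (I − K·H)·P̄ = [3/2 7/2; 7/2 623/66]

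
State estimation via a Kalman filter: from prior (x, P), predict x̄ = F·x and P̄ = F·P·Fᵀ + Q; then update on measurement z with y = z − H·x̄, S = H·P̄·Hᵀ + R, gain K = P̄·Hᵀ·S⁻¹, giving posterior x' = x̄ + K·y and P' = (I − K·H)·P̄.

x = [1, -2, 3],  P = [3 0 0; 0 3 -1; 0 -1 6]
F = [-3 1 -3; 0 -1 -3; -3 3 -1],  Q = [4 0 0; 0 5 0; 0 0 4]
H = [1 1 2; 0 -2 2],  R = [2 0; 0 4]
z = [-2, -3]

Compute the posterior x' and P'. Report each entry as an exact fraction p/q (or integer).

x̄ = F·x = [-14, -7, -12]
P̄ = F·P·Fᵀ + Q = [94 51 64; 51 56 17; 64 17 70]
y = z − H·x̄ = [43, 7]
S = H·P̄·Hᵀ + R = [858 160; 160 372]
K = P̄·Hᵀ·S⁻¹ = [24349/73394 -5343/73394; 16233/73394 -22371/73394; 16313/73394 13897/73394]
x' = x̄ + K·y = [-8955/36697, 13832/36697, -40995/36697]
P' = (I − K·H)·P̄ = [390677/73394 -106869/73394 -117555/73394; -106869/73394 76273/73394 31531/73394; -117555/73394 31531/73394 59325/73394]

x' = [-8955/36697, 13832/36697, -40995/36697]
P' = [390677/73394 -106869/73394 -117555/73394; -106869/73394 76273/73394 31531/73394; -117555/73394 31531/73394 59325/73394]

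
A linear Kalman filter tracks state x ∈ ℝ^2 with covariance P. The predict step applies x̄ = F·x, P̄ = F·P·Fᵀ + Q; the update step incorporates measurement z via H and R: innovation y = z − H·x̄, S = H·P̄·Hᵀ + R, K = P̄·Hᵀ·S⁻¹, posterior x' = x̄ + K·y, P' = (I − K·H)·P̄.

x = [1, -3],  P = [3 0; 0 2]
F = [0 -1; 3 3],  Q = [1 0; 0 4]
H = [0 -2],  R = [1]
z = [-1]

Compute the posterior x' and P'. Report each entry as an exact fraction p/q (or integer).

x' = [435/197, 92/197]
P' = [447/197 -6/197; -6/197 49/197]

x̄ = F·x = [3, -6]
P̄ = F·P·Fᵀ + Q = [3 -6; -6 49]
y = z − H·x̄ = [-13]
S = H·P̄·Hᵀ + R = [197]
K = P̄·Hᵀ·S⁻¹ = [12/197; -98/197]
x' = x̄ + K·y = [435/197, 92/197]
P' = (I − K·H)·P̄ = [447/197 -6/197; -6/197 49/197]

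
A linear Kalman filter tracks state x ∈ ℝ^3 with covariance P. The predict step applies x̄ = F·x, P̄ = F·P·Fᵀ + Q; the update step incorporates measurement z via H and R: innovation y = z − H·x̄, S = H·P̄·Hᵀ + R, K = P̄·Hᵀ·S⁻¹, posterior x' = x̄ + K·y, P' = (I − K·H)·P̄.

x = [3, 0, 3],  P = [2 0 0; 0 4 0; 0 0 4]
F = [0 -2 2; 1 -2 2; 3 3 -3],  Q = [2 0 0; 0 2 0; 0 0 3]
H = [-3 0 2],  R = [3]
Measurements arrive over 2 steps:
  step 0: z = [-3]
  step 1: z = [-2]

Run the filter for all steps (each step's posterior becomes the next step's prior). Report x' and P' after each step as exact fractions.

step 0: x' = [1524/419, 2871/419, 1650/419], P' = [1178/419 1528/419 1668/419; 1528/419 4284/419 2202/419; 1668/419 2202/419 2667/419]
step 1: x' = [431686/134281, 765238/134281, 525565/134281], P' = [479282/134281 689972/134281 687942/134281; 689972/134281 1765636/134281 1007928/134281; 687942/134281 1007928/134281 1085838/134281]

step 0: x̄ = F·x = [6, 9, 0]
step 0: P̄ = F·P·Fᵀ + Q = [34 32 -48; 32 36 -42; -48 -42 93]
step 0: y = z − H·x̄ = [15]
step 0: S = H·P̄·Hᵀ + R = [1257]
step 0: K = P̄·Hᵀ·S⁻¹ = [-66/419; -60/419; 110/419]
step 0: x' = x̄ + K·y = [1524/419, 2871/419, 1650/419]
step 0: P' = (I − K·H)·P̄ = [1178/419 1528/419 1668/419; 1528/419 4284/419 2202/419; 1668/419 2202/419 2667/419]
step 1: x̄ = F·x = [-2442/419, -918/419, 8235/419]
step 1: P̄ = F·P·Fᵀ + Q = [11026/419 10468/419 -14442/419; 10468/419 12764/419 -11328/419; -14442/419 -11328/419 32262/419]
step 1: y = z − H·x̄ = [-24634/419]
step 1: S = H·P̄·Hᵀ + R = [402843/419]
step 1: K = P̄·Hᵀ·S⁻¹ = [-20654/134281; -18020/134281; 35950/134281]
step 1: x' = x̄ + K·y = [431686/134281, 765238/134281, 525565/134281]
step 1: P' = (I − K·H)·P̄ = [479282/134281 689972/134281 687942/134281; 689972/134281 1765636/134281 1007928/134281; 687942/134281 1007928/134281 1085838/134281]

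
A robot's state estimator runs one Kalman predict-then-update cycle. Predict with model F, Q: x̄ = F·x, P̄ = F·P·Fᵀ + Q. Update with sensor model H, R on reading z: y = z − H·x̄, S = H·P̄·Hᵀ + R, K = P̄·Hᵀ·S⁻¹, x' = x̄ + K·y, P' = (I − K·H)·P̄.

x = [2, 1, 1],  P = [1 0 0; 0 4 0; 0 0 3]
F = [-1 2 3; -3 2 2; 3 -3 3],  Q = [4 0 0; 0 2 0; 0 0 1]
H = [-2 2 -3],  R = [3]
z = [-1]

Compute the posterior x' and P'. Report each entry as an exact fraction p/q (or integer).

x̄ = F·x = [3, -2, 6]
P̄ = F·P·Fᵀ + Q = [48 37 0; 37 39 -15; 0 -15 73]
y = z − H·x̄ = [27]
S = H·P̄·Hᵀ + R = [892]
K = P̄·Hᵀ·S⁻¹ = [-11/446; 49/892; -249/892]
x' = x̄ + K·y = [1041/446, -461/892, -1371/892]
P' = (I − K·H)·P̄ = [10583/223 17041/446 -2739/446; 17041/446 32387/892 -1179/892; -2739/446 -1179/892 3115/892]

x' = [1041/446, -461/892, -1371/892]
P' = [10583/223 17041/446 -2739/446; 17041/446 32387/892 -1179/892; -2739/446 -1179/892 3115/892]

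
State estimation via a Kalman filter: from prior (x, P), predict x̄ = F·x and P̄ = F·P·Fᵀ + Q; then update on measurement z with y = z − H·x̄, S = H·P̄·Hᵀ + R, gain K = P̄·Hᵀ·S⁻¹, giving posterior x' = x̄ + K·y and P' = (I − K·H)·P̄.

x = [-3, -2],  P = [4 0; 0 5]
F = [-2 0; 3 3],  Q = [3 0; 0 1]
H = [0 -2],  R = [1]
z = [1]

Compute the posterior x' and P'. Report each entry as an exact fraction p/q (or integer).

x' = [582/329, -179/329]
P' = [3947/329 -24/329; -24/329 82/329]

x̄ = F·x = [6, -15]
P̄ = F·P·Fᵀ + Q = [19 -24; -24 82]
y = z − H·x̄ = [-29]
S = H·P̄·Hᵀ + R = [329]
K = P̄·Hᵀ·S⁻¹ = [48/329; -164/329]
x' = x̄ + K·y = [582/329, -179/329]
P' = (I − K·H)·P̄ = [3947/329 -24/329; -24/329 82/329]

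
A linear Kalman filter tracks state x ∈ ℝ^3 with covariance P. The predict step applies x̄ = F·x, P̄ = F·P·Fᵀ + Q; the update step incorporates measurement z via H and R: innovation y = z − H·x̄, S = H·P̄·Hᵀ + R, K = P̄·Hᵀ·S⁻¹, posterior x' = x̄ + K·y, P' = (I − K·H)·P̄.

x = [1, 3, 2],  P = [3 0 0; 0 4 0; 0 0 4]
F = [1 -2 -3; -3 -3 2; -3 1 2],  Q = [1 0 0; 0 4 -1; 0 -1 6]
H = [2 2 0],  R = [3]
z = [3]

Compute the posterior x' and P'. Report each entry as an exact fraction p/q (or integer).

x' = [-1503/487, 2172/487, 1046/487]
P' = [18436/487 -18295/487 -17899/487; -18295/487 18517/487 17866/487; -17899/487 17866/487 25327/487]

x̄ = F·x = [-11, -8, 4]
P̄ = F·P·Fᵀ + Q = [56 -9 -41; -9 83 30; -41 30 53]
y = z − H·x̄ = [41]
S = H·P̄·Hᵀ + R = [487]
K = P̄·Hᵀ·S⁻¹ = [94/487; 148/487; -22/487]
x' = x̄ + K·y = [-1503/487, 2172/487, 1046/487]
P' = (I − K·H)·P̄ = [18436/487 -18295/487 -17899/487; -18295/487 18517/487 17866/487; -17899/487 17866/487 25327/487]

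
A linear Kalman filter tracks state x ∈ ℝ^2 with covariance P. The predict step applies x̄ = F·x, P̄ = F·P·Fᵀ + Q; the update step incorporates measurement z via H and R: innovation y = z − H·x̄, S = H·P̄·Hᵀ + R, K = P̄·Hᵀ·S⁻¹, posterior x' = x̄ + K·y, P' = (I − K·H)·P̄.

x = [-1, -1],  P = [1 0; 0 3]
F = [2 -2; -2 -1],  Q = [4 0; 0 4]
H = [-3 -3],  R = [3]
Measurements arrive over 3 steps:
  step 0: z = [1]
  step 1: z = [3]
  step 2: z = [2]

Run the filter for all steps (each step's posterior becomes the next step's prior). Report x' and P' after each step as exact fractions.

step 0: x̄ = F·x = [0, 3]
step 0: P̄ = F·P·Fᵀ + Q = [20 2; 2 11]
step 0: y = z − H·x̄ = [10]
step 0: S = H·P̄·Hᵀ + R = [318]
step 0: K = P̄·Hᵀ·S⁻¹ = [-11/53; -13/106]
step 0: x' = x̄ + K·y = [-110/53, 94/53]
step 0: P' = (I − K·H)·P̄ = [334/53 -323/53; -323/53 659/106]
step 1: x̄ = F·x = [-408/53, 126/53]
step 1: P̄ = F·P·Fᵀ + Q = [5450/53 -1323/53; -1323/53 1171/106]
step 1: y = z − H·x̄ = [-687/53]
step 1: S = H·P̄·Hᵀ + R = [61329/106]
step 1: K = P̄·Hᵀ·S⁻¹ = [-8254/20443; 1475/20443]
step 1: x' = x̄ + K·y = [-50382/20443, 29481/20443]
step 1: P' = (I − K·H)·P̄ = [173992/20443 -165738/20443; -165738/20443 164263/20443]
step 2: x̄ = F·x = [-159726/20443, 71283/20443]
step 2: P̄ = F·P·Fᵀ + Q = [2760696/20443 -698918/20443; -698918/20443 279051/20443]
step 2: y = z − H·x̄ = [-224443/20443]
step 2: S = H·P̄·Hᵀ + R = [14838528/20443]
step 2: K = P̄·Hᵀ·S⁻¹ = [-1030889/2473088; 419867/4946176]
step 2: x' = x̄ + K·y = [-8004727/2473088, 12637189/4946176]
step 2: P' = (I − K·H)·P̄ = [11031927/1236544 -21032965/2473088; -21032965/2473088 41646063/4946176]

step 0: x' = [-110/53, 94/53], P' = [334/53 -323/53; -323/53 659/106]
step 1: x' = [-50382/20443, 29481/20443], P' = [173992/20443 -165738/20443; -165738/20443 164263/20443]
step 2: x' = [-8004727/2473088, 12637189/4946176], P' = [11031927/1236544 -21032965/2473088; -21032965/2473088 41646063/4946176]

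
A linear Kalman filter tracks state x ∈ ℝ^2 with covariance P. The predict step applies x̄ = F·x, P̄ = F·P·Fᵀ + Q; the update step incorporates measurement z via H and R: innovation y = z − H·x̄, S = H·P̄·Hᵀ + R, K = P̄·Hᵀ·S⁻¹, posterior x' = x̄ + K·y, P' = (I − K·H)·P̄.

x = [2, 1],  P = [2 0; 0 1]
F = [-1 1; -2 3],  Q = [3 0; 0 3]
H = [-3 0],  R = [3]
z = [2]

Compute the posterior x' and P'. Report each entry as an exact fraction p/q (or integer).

x̄ = F·x = [-1, -1]
P̄ = F·P·Fᵀ + Q = [6 7; 7 20]
y = z − H·x̄ = [-1]
S = H·P̄·Hᵀ + R = [57]
K = P̄·Hᵀ·S⁻¹ = [-6/19; -7/19]
x' = x̄ + K·y = [-13/19, -12/19]
P' = (I − K·H)·P̄ = [6/19 7/19; 7/19 233/19]

x' = [-13/19, -12/19]
P' = [6/19 7/19; 7/19 233/19]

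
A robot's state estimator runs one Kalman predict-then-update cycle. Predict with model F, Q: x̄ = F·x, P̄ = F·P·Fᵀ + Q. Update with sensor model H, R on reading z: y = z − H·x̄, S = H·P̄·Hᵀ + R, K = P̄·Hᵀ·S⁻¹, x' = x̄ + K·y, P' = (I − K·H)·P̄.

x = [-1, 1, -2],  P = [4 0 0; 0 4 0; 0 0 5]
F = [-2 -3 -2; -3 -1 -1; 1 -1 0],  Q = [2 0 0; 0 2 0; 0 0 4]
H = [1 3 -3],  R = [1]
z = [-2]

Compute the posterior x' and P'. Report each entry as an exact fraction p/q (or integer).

x̄ = F·x = [3, 4, -2]
P̄ = F·P·Fᵀ + Q = [74 46 4; 46 47 -8; 4 -8 12]
y = z − H·x̄ = [-23]
S = H·P̄·Hᵀ + R = [1002]
K = P̄·Hᵀ·S⁻¹ = [100/501; 211/1002; -28/501]
x' = x̄ + K·y = [-797/501, -845/1002, -358/501]
P' = (I − K·H)·P̄ = [17074/501 1946/501 7604/501; 1946/501 2573/1002 1900/501; 7604/501 1900/501 4444/501]

x' = [-797/501, -845/1002, -358/501]
P' = [17074/501 1946/501 7604/501; 1946/501 2573/1002 1900/501; 7604/501 1900/501 4444/501]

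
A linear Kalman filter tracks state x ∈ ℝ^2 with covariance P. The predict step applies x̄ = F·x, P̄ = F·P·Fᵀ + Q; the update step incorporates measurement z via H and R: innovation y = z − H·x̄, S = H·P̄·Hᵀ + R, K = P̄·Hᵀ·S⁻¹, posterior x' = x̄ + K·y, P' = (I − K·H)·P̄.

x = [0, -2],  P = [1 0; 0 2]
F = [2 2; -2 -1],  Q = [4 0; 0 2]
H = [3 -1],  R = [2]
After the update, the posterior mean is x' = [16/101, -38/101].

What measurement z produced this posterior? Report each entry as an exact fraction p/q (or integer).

z = [1]

x̄ = F·x = [-4, 2]
P̄ = F·P·Fᵀ + Q = [16 -8; -8 8]
S = H·P̄·Hᵀ + R = [202]
K = P̄·Hᵀ·S⁻¹ = [28/101; -16/101]
x' − x̄ = [420/101, -240/101] = K·y
y = (KᵀK)⁻¹·Kᵀ·(x' − x̄) = [15]
z = y + H·x̄ = [15] + [-14] = [1]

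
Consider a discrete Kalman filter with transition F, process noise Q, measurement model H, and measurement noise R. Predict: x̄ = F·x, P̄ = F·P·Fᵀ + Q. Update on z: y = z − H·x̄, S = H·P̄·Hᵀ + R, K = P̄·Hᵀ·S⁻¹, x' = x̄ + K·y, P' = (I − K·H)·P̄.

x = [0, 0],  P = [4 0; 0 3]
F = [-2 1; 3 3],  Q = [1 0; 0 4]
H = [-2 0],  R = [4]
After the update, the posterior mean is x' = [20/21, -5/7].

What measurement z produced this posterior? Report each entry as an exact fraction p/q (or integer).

z = [-2]

x̄ = F·x = [0, 0]
P̄ = F·P·Fᵀ + Q = [20 -15; -15 67]
S = H·P̄·Hᵀ + R = [84]
K = P̄·Hᵀ·S⁻¹ = [-10/21; 5/14]
x' − x̄ = [20/21, -5/7] = K·y
y = (KᵀK)⁻¹·Kᵀ·(x' − x̄) = [-2]
z = y + H·x̄ = [-2] + [0] = [-2]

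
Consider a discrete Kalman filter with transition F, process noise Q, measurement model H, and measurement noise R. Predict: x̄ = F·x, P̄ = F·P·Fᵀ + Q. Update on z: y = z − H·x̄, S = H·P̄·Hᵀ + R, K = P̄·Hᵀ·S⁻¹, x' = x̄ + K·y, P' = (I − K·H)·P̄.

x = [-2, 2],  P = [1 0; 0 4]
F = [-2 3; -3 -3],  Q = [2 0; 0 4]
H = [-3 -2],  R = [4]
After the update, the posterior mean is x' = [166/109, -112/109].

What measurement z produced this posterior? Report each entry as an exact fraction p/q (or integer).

z = [-2]

x̄ = F·x = [10, 0]
P̄ = F·P·Fᵀ + Q = [42 -30; -30 49]
S = H·P̄·Hᵀ + R = [218]
K = P̄·Hᵀ·S⁻¹ = [-33/109; -4/109]
x' − x̄ = [-924/109, -112/109] = K·y
y = (KᵀK)⁻¹·Kᵀ·(x' − x̄) = [28]
z = y + H·x̄ = [28] + [-30] = [-2]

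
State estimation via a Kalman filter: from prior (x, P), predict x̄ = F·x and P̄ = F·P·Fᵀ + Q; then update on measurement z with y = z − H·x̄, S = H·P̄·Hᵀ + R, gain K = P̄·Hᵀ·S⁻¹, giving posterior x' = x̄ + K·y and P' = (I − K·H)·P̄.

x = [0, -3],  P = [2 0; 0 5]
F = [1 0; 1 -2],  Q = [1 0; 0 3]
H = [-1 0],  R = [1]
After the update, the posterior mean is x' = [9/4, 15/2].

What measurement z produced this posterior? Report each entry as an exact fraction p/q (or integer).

x̄ = F·x = [0, 6]
P̄ = F·P·Fᵀ + Q = [3 2; 2 25]
S = H·P̄·Hᵀ + R = [4]
K = P̄·Hᵀ·S⁻¹ = [-3/4; -1/2]
x' − x̄ = [9/4, 3/2] = K·y
y = (KᵀK)⁻¹·Kᵀ·(x' − x̄) = [-3]
z = y + H·x̄ = [-3] + [0] = [-3]

z = [-3]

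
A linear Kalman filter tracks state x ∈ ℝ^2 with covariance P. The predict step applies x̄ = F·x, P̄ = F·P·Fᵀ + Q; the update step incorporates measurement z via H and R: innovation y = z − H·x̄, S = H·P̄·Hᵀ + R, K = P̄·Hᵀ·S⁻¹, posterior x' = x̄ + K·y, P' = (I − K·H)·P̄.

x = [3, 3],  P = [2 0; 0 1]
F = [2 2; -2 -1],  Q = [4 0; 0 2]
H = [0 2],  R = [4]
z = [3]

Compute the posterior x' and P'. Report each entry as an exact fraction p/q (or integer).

x̄ = F·x = [12, -9]
P̄ = F·P·Fᵀ + Q = [16 -10; -10 11]
y = z − H·x̄ = [21]
S = H·P̄·Hᵀ + R = [48]
K = P̄·Hᵀ·S⁻¹ = [-5/12; 11/24]
x' = x̄ + K·y = [13/4, 5/8]
P' = (I − K·H)·P̄ = [23/3 -5/6; -5/6 11/12]

x' = [13/4, 5/8]
P' = [23/3 -5/6; -5/6 11/12]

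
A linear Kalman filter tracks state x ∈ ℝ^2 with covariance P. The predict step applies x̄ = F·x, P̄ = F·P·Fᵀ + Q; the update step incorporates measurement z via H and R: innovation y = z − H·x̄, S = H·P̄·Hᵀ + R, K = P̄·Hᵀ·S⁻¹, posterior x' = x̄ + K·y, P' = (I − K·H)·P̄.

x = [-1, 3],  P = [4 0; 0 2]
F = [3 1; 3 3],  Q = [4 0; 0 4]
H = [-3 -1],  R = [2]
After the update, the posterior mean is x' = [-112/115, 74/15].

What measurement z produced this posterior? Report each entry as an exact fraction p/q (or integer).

x̄ = F·x = [0, 6]
P̄ = F·P·Fᵀ + Q = [42 42; 42 58]
S = H·P̄·Hᵀ + R = [690]
K = P̄·Hᵀ·S⁻¹ = [-28/115; -4/15]
x' − x̄ = [-112/115, -16/15] = K·y
y = (KᵀK)⁻¹·Kᵀ·(x' − x̄) = [4]
z = y + H·x̄ = [4] + [-6] = [-2]

z = [-2]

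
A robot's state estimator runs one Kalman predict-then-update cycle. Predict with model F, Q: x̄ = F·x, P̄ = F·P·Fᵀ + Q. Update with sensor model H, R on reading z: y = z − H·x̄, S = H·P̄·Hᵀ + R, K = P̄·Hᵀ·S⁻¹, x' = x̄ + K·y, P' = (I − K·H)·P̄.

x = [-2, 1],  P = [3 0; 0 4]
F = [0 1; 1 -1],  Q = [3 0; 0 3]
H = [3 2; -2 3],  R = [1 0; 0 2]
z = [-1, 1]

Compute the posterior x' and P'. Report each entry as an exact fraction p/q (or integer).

x' = [-873/2351, 89/2351]
P' = [233/2351 -83/2351; -83/2351 302/2351]

x̄ = F·x = [1, -3]
P̄ = F·P·Fᵀ + Q = [7 -4; -4 10]
y = z − H·x̄ = [2, 12]
S = H·P̄·Hᵀ + R = [56 -2; -2 168]
K = P̄·Hᵀ·S⁻¹ = [533/2351 -715/4702; 355/2351 536/2351]
x' = x̄ + K·y = [-873/2351, 89/2351]
P' = (I − K·H)·P̄ = [233/2351 -83/2351; -83/2351 302/2351]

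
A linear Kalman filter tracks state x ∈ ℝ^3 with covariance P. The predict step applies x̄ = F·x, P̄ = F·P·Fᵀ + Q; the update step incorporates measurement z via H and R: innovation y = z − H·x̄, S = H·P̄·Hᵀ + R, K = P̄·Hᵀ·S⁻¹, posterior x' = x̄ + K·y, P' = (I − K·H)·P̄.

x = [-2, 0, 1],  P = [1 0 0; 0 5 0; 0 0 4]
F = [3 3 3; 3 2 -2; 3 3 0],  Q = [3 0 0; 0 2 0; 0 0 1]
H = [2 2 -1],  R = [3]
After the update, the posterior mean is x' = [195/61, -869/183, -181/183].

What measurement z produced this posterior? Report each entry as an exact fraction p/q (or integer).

x̄ = F·x = [-3, -8, -6]
P̄ = F·P·Fᵀ + Q = [93 15 54; 15 47 39; 54 39 55]
S = H·P̄·Hᵀ + R = [366]
K = P̄·Hᵀ·S⁻¹ = [27/61; 85/366; 131/366]
x' − x̄ = [378/61, 595/183, 917/183] = K·y
y = (KᵀK)⁻¹·Kᵀ·(x' − x̄) = [14]
z = y + H·x̄ = [14] + [-16] = [-2]

z = [-2]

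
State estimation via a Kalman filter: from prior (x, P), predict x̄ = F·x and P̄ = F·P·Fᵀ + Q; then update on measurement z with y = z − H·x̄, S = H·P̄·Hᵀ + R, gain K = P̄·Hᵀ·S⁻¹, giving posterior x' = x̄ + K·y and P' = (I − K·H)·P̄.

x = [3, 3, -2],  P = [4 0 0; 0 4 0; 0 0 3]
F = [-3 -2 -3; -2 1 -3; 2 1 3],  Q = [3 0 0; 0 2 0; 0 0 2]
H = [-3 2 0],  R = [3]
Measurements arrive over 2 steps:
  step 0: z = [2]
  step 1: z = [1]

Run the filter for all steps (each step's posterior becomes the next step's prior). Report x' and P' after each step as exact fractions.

step 0: x̄ = F·x = [-9, 3, 3]
step 0: P̄ = F·P·Fᵀ + Q = [82 43 -59; 43 49 -39; -59 -39 49]
step 0: y = z − H·x̄ = [-31]
step 0: S = H·P̄·Hᵀ + R = [421]
step 0: K = P̄·Hᵀ·S⁻¹ = [-160/421; -31/421; 99/421]
step 0: x' = x̄ + K·y = [1171/421, 2224/421, -1806/421]
step 0: P' = (I − K·H)·P̄ = [8922/421 13143/421 -8999/421; 13143/421 19668/421 -13350/421; -8999/421 -13350/421 10828/421]
step 1: x̄ = F·x = [-2543/421, 5300/421, -852/421]
step 1: P̄ = F·P·Fᵀ + Q = [93219/421 -50244/421 -27186/421; -50244/421 73190/421 -5484/421; -27186/421 -5484/421 18134/421]
step 1: y = z − H·x̄ = [-17808/421]
step 1: S = H·P̄·Hᵀ + R = [1735922/421]
step 1: K = P̄·Hᵀ·S⁻¹ = [-380145/1735922; 148556/867961; 35295/867961]
step 1: x' = x̄ + K·y = [2797117/867961, 4643012/867961, -3249492/867961]
step 1: P' = (I − K·H)·P̄ = [41118033/1735922 30553416/867961 -24178551/867961; 30553416/867961 46052958/867961 -36214884/867961; -24178551/867961 -36214884/867961 31468244/867961]

step 0: x' = [1171/421, 2224/421, -1806/421], P' = [8922/421 13143/421 -8999/421; 13143/421 19668/421 -13350/421; -8999/421 -13350/421 10828/421]
step 1: x' = [2797117/867961, 4643012/867961, -3249492/867961], P' = [41118033/1735922 30553416/867961 -24178551/867961; 30553416/867961 46052958/867961 -36214884/867961; -24178551/867961 -36214884/867961 31468244/867961]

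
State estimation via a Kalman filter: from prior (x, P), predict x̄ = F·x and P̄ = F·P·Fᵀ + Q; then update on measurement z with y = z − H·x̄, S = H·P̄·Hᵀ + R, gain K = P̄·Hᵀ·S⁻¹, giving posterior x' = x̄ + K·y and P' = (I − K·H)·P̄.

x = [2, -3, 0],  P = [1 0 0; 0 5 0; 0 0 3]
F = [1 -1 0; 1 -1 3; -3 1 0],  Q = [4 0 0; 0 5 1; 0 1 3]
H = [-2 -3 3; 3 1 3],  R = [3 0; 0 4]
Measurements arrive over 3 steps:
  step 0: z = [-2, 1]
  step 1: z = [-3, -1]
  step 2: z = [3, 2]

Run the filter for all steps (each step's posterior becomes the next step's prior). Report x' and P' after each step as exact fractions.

step 0: x' = [22927/11951, -181889/107559, -7255/6327], P' = [59946/11951 -73670/11951 -2032/703; -73670/11951 860837/107559 23611/6327; -2032/703 23611/6327 12199/6327]
step 1: x' = [3312182505/4944731417, -1797694525/4944731417, -4565995197/4944731417], P' = [26549441085/9889462834 -15633770061/4944731417 -14972729271/9889462834; -15633770061/4944731417 20433192483/4944731417 9670397964/4944731417; -14972729271/9889462834 9670397964/4944731417 11025910879/9889462834]
step 2: x' = [40886522497109/54508914241927, -205110524626961/163526742725781, 41516761420184/163526742725781], P' = [145208286571867/54508914241927 -512965427697982/163526742725781 -245308139873675/163526742725781; -512965427697982/163526742725781 2012642718313507/490580228177343 951243556096937/490580228177343; -245308139873675/163526742725781 951243556096937/490580228177343 542369303909710/490580228177343]

step 0: x̄ = F·x = [5, 5, -9]
step 0: P̄ = F·P·Fᵀ + Q = [10 6 -8; 6 38 -7; -8 -7 17]
step 0: y = z − H·x̄ = [50, 8]
step 0: S = H·P̄·Hᵀ + R = [832 -69; -69 135]
step 0: K = P̄·Hᵀ·S⁻¹ = [-838/11951 634/11951; -5810/35853 18977/107559; 260/2109 1336/6327]
step 0: x' = x̄ + K·y = [22927/11951, -181889/107559, -7255/6327]
step 0: P' = (I − K·H)·P̄ = [59946/11951 -73670/11951 -2032/703; -73670/11951 860837/107559 23611/6327; -2032/703 23611/6327 12199/6327]
step 1: x̄ = F·x = [388232/107559, 18227/107559, -800918/107559]
step 1: P̄ = F·P·Fᵀ + Q = [3156647/107559 589562/107559 -5131499/107559; 589562/107559 856955/107559 -1021715/107559; -5131499/107559 -1021715/107559 10017320/107559]
step 1: y = z − H·x̄ = [2911222/107559, 1112272/107559]
step 1: S = H·P̄·Hᵀ + R = [197861342/107559 52895744/107559; 52895744/107559 24892994/107559]
step 1: K = P̄·Hᵀ·S⁻¹ = [-1404816539/9889462834 432824415/4944731417; -340281145/4944731417 635769048/4944731417; 1666934465/9889462834 937542594/4944731417]
step 1: x' = x̄ + K·y = [3312182505/4944731417, -1797694525/4944731417, -4565995197/4944731417]
step 1: P' = (I − K·H)·P̄ = [26549441085/9889462834 -15633770061/4944731417 -14972729271/9889462834; -15633770061/4944731417 20433192483/4944731417 9670397964/4944731417; -14972729271/9889462834 9670397964/4944731417 11025910879/9889462834]
step 2: x̄ = F·x = [5109877030/4944731417, -8588108561/4944731417, -11734242040/4944731417]
step 2: P̄ = F·P·Fᵀ + Q = [169508757631/9889462834 13505165349/4944731417 -245584868709/9889462834; 13505165349/4944731417 36375133591/4944731417 -21459227326/4944731417; -245584868709/9889462834 -21459227326/4944731417 497084983965/9889462834]
step 2: y = z − H·x̄ = [34492348748/4944731417, 38350666425/4944731417]
step 2: S = H·P̄·Hᵀ + R = [9879895255969/9889462834 1231051996230/4944731417; 1231051996230/4944731417 797837706198/4944731417]
step 2: K = P̄·Hᵀ·S⁻¹ = [-7586428439809/54508914241927 14496182956949/163526742725781; -11822768940202/163526742725781 62421134330620/490580228177343; 27247342520041/163526742725781 92644552240748/490580228177343]
step 2: x' = x̄ + K·y = [40886522497109/54508914241927, -205110524626961/163526742725781, 41516761420184/163526742725781]
step 2: P' = (I − K·H)·P̄ = [145208286571867/54508914241927 -512965427697982/163526742725781 -245308139873675/163526742725781; -512965427697982/163526742725781 2012642718313507/490580228177343 951243556096937/490580228177343; -245308139873675/163526742725781 951243556096937/490580228177343 542369303909710/490580228177343]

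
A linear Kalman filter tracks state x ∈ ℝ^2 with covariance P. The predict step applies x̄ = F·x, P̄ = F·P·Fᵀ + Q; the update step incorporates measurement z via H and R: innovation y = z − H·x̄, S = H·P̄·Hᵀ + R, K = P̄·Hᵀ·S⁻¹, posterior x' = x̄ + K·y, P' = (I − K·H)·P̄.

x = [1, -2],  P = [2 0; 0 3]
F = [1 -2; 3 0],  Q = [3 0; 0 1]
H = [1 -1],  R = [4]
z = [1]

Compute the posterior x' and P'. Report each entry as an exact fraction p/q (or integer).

x̄ = F·x = [5, 3]
P̄ = F·P·Fᵀ + Q = [17 6; 6 19]
y = z − H·x̄ = [-1]
S = H·P̄·Hᵀ + R = [28]
K = P̄·Hᵀ·S⁻¹ = [11/28; -13/28]
x' = x̄ + K·y = [129/28, 97/28]
P' = (I − K·H)·P̄ = [355/28 311/28; 311/28 363/28]

x' = [129/28, 97/28]
P' = [355/28 311/28; 311/28 363/28]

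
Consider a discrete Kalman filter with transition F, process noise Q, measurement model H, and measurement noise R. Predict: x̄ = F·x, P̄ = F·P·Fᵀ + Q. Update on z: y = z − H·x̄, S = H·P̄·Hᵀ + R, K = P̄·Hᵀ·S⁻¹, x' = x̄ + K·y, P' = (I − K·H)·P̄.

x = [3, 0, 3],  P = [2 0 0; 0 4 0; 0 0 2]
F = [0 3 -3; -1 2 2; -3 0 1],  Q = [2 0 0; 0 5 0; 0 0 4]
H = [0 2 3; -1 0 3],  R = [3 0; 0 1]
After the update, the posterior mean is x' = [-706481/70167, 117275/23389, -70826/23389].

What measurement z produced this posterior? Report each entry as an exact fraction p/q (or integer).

z = [1, 1]

x̄ = F·x = [-9, 3, -6]
P̄ = F·P·Fᵀ + Q = [56 12 -6; 12 31 10; -6 10 24]
S = H·P̄·Hᵀ + R = [463 270; 270 309]
K = P̄·Hᵀ·S⁻¹ = [7278/23389 -35882/70167; 7856/23389 -5502/23389; 2456/23389 3758/23389]
x' − x̄ = [-74978/70167, 47108/23389, 69508/23389] = K·y
y = (KᵀK)⁻¹·Kᵀ·(x' − x̄) = [13, 10]
z = y + H·x̄ = [13, 10] + [-12, -9] = [1, 1]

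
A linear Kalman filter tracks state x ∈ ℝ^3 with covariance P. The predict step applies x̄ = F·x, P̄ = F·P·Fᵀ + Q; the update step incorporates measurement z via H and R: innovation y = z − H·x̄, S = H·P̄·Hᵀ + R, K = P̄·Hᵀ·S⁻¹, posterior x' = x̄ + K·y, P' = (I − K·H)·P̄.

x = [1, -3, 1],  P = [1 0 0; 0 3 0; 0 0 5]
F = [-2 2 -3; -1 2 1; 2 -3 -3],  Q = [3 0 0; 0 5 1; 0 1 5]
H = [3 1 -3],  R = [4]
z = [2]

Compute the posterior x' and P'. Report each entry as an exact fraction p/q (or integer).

x' = [-2173/558, 617/558, -1148/279]
P' = [14135/279 -4000/279 12761/279; -4000/279 2696/279 -3142/279; 12761/279 -3142/279 11783/279]

x̄ = F·x = [-11, -6, 8]
P̄ = F·P·Fᵀ + Q = [64 -1 23; -1 23 -34; 23 -34 81]
y = z − H·x̄ = [65]
S = H·P̄·Hᵀ + R = [1116]
K = P̄·Hᵀ·S⁻¹ = [61/558; 61/558; -52/279]
x' = x̄ + K·y = [-2173/558, 617/558, -1148/279]
P' = (I − K·H)·P̄ = [14135/279 -4000/279 12761/279; -4000/279 2696/279 -3142/279; 12761/279 -3142/279 11783/279]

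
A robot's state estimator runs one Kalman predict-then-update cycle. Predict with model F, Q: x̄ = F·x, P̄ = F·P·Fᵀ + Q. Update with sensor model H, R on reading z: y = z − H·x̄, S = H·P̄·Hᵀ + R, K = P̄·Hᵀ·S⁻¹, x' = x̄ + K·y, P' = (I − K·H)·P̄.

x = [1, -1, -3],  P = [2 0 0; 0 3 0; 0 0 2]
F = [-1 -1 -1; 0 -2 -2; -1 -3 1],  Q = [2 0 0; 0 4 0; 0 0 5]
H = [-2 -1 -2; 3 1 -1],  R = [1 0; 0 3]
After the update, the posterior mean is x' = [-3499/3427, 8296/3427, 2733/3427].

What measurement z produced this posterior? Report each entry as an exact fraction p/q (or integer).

x̄ = F·x = [3, 8, -1]
P̄ = F·P·Fᵀ + Q = [9 10 9; 10 24 14; 9 14 36]
S = H·P̄·Hᵀ + R = [373 -106; -106 122]
K = P̄·Hᵀ·S⁻¹ = [-1322/17135 2784/17135; -2272/17135 3644/17135; -6079/17135 -9159/34270]
x' − x̄ = [-13780/3427, -19120/3427, 6160/3427] = K·y
y = (KᵀK)⁻¹·Kᵀ·(x' − x̄) = [10, -20]
z = y + H·x̄ = [10, -20] + [-12, 18] = [-2, -2]

z = [-2, -2]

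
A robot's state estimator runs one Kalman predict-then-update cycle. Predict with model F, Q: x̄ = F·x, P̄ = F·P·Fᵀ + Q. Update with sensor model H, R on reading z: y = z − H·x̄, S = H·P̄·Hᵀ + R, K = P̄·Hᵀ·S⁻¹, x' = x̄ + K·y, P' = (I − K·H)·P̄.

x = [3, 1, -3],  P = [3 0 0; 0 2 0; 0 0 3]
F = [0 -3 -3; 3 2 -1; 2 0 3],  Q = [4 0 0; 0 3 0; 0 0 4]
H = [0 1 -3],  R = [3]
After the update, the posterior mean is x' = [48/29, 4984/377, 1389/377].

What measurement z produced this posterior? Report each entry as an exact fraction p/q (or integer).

x̄ = F·x = [6, 14, -3]
P̄ = F·P·Fᵀ + Q = [49 -3 -27; -3 41 9; -27 9 43]
S = H·P̄·Hᵀ + R = [377]
K = P̄·Hᵀ·S⁻¹ = [6/29; 14/377; -120/377]
x' − x̄ = [-126/29, -294/377, 2520/377] = K·y
y = (KᵀK)⁻¹·Kᵀ·(x' − x̄) = [-21]
z = y + H·x̄ = [-21] + [23] = [2]

z = [2]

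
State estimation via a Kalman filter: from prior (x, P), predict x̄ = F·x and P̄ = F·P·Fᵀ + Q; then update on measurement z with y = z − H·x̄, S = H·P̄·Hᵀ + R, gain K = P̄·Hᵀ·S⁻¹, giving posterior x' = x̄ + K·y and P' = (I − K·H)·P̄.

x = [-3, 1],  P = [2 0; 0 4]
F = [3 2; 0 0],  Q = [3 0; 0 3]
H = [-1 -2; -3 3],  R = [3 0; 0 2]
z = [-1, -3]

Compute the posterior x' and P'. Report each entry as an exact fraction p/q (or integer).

x̄ = F·x = [-7, 0]
P̄ = F·P·Fᵀ + Q = [37 0; 0 3]
y = z − H·x̄ = [-8, -24]
S = H·P̄·Hᵀ + R = [52 93; 93 362]
K = P̄·Hᵀ·S⁻¹ = [-83/275 -63/275; -3009/10175 1026/10175]
x' = x̄ + K·y = [251/275, -552/10175]
P' = (I − K·H)·P̄ = [111/275 69/275; 69/275 3237/10175]

x' = [251/275, -552/10175]
P' = [111/275 69/275; 69/275 3237/10175]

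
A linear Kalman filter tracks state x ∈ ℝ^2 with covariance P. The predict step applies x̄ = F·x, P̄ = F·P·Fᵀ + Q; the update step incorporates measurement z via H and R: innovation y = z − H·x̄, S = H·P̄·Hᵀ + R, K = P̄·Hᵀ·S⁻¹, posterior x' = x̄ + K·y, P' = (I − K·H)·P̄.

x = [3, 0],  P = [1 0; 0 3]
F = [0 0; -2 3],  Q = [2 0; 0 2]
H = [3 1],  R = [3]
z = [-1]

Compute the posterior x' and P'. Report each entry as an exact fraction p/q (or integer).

x' = [5/9, -53/18]
P' = [4/3 -11/3; -11/3 77/6]

x̄ = F·x = [0, -6]
P̄ = F·P·Fᵀ + Q = [2 0; 0 33]
y = z − H·x̄ = [5]
S = H·P̄·Hᵀ + R = [54]
K = P̄·Hᵀ·S⁻¹ = [1/9; 11/18]
x' = x̄ + K·y = [5/9, -53/18]
P' = (I − K·H)·P̄ = [4/3 -11/3; -11/3 77/6]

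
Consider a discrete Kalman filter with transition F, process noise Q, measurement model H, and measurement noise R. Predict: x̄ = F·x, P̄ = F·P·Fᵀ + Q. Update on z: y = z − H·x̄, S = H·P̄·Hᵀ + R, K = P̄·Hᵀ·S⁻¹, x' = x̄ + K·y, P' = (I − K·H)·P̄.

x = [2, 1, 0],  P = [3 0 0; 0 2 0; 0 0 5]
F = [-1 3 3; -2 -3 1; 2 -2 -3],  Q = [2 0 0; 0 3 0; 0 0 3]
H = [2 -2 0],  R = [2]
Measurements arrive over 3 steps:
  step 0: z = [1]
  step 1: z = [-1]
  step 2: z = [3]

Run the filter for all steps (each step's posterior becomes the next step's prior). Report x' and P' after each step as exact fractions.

step 0: x' = [-258/67, -294/67, 374/67], P' = [5218/201 5153/201 -2141/67; 5153/201 5188/201 -2125/67; -2141/67 -2125/67 3020/67]
step 1: x' = [488772/224951, 604969/224951, -593439/224951], P' = [19746390/224951 19778344/224951 -24138046/224951; 19778344/224951 19922673/224951 -24217223/224951; -24138046/224951 -24217223/224951 30645311/224951]
step 2: x' = [522129912/280237123, 100909467/280237123, -554802319/280237123], P' = [22327532762/280237123 22374700408/280237123 -27248169886/280237123; 22374700408/280237123 67685847371/840711369 -82067482796/840711369; -27248169886/280237123 -82067482796/840711369 104013464444/840711369]

step 0: x̄ = F·x = [1, -7, 2]
step 0: P̄ = F·P·Fᵀ + Q = [68 3 -63; 3 38 -15; -63 -15 68]
step 0: y = z − H·x̄ = [-15]
step 0: S = H·P̄·Hᵀ + R = [402]
step 0: K = P̄·Hᵀ·S⁻¹ = [65/201; -35/201; -16/67]
step 0: x' = x̄ + K·y = [-258/67, -294/67, 374/67]
step 0: P' = (I − K·H)·P̄ = [5218/201 5153/201 -2141/67; 5153/201 5188/201 -2125/67; -2141/67 -2125/67 3020/67]
step 1: x̄ = F·x = [498/67, 1772/67, -1050/67]
step 1: P̄ = F·P·Fᵀ + Q = [26722/201 58676/201 -44062/201; 58676/201 203005/201 -123239/201; -44062/201 -123239/201 83119/201]
step 1: y = z − H·x̄ = [2481/67]
step 1: S = H·P̄·Hᵀ + R = [449902/201]
step 1: K = P̄·Hᵀ·S⁻¹ = [-31954/224951; -144329/224951; 79177/224951]
step 1: x' = x̄ + K·y = [488772/224951, 604969/224951, -593439/224951]
step 1: P' = (I − K·H)·P̄ = [19746390/224951 19778344/224951 -24138046/224951; 19778344/224951 19922673/224951 -24217223/224951; -24138046/224951 -24217223/224951 30645311/224951]
step 2: x̄ = F·x = [-454182/224951, -3385890/224951, 1547923/224951]
step 2: P̄ = F·P·Fᵀ + Q = [65556346/224951 207059284/224951 -130593934/224951; 207059284/224951 768805431/224951 -453567072/224951; -130593934/224951 -453567072/224951 275982028/224951]
step 2: y = z − H·x̄ = [-5188563/224951]
step 2: S = H·P̄·Hᵀ + R = [1681422738/224951]
step 2: K = P̄·Hᵀ·S⁻¹ = [-47167646/280237123; -561746147/840711369; 322973138/840711369]
step 2: x' = x̄ + K·y = [522129912/280237123, 100909467/280237123, -554802319/280237123]
step 2: P' = (I − K·H)·P̄ = [22327532762/280237123 22374700408/280237123 -27248169886/280237123; 22374700408/280237123 67685847371/840711369 -82067482796/840711369; -27248169886/280237123 -82067482796/840711369 104013464444/840711369]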